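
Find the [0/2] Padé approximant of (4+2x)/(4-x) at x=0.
1/(3*x**2/8 - 3*x/4 + 1)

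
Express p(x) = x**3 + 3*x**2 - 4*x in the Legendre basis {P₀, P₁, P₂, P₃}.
P₀ + (-17/5)P₁ + (2)P₂ + (2/5)P₃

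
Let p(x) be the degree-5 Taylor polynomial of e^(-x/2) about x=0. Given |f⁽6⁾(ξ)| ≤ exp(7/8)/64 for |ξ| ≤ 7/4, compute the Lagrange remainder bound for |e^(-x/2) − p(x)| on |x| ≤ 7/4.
117649*exp(7/8)/188743680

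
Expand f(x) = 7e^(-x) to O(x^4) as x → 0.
7 - 7*x + 7*x**2/2 - 7*x**3/6 + O(x**4)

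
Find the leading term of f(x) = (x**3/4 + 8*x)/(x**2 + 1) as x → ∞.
x/4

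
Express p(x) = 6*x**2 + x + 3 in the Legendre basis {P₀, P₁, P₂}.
(5)P₀ + P₁ + (4)P₂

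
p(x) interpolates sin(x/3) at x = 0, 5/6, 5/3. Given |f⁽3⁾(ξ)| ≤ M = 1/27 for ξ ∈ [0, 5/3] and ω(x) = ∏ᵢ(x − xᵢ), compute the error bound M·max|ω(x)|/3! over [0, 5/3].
125*sqrt(3)/157464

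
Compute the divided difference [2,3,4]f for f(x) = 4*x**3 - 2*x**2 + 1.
34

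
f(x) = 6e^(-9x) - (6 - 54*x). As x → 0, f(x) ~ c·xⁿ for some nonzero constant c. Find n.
2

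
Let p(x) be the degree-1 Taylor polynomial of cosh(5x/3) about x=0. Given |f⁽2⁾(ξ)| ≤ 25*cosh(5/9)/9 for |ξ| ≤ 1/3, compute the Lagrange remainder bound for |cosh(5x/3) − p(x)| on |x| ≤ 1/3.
25*cosh(5/9)/162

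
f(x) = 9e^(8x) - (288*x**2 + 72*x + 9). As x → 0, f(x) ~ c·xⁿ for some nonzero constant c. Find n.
3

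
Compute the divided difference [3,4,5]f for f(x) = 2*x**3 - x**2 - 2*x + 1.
23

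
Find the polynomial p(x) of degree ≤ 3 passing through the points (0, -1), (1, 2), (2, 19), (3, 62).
2*x**3 + x**2 - 1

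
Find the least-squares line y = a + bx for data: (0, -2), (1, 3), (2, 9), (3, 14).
a = -21/10, b = 27/5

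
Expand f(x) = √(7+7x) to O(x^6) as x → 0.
sqrt(7) + sqrt(7)*x/2 - sqrt(7)*x**2/8 + sqrt(7)*x**3/16 - 5*sqrt(7)*x**4/128 + 7*sqrt(7)*x**5/256 + O(x**6)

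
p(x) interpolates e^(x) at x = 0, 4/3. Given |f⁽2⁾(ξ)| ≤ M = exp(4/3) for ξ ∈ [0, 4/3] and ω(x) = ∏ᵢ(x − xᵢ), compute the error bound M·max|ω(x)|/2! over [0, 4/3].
2*exp(4/3)/9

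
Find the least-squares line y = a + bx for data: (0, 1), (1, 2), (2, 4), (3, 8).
a = 3/10, b = 23/10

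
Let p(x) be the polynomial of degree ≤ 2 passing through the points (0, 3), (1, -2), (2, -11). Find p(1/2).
1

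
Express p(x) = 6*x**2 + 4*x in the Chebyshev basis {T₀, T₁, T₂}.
(3)T₀ + (4)T₁ + (3)T₂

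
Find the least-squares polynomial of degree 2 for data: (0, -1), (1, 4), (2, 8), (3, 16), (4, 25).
-24/35 + (104/35)x + (6/7)x²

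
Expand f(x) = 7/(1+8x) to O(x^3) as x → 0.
7 - 56*x + 448*x**2 + O(x**3)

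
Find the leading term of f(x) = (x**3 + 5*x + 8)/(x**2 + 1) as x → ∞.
x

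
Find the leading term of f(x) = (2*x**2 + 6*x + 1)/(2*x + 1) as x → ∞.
x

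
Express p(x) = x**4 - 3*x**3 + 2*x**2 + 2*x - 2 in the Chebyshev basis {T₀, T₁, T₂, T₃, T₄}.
(-5/8)T₀ + (-1/4)T₁ + (3/2)T₂ + (-3/4)T₃ + (1/8)T₄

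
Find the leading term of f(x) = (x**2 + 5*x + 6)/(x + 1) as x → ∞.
x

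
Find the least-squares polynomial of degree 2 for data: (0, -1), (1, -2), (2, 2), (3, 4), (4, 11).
-6/5 - x + x²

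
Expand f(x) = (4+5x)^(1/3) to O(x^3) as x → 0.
2**(2/3) + 5*2**(2/3)*x/12 - 25*2**(2/3)*x**2/144 + O(x**3)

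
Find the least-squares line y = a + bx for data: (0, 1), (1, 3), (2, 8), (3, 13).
a = 1/10, b = 41/10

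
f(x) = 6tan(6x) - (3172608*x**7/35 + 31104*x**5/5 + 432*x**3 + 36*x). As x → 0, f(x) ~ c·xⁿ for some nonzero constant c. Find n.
9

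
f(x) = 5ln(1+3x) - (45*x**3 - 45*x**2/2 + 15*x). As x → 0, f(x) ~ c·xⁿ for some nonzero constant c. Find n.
4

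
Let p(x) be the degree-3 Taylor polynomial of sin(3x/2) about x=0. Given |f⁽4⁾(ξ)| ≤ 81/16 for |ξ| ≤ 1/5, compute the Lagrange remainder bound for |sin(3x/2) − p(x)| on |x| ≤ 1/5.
27/80000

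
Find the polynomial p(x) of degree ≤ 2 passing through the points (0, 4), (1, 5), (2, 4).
-x**2 + 2*x + 4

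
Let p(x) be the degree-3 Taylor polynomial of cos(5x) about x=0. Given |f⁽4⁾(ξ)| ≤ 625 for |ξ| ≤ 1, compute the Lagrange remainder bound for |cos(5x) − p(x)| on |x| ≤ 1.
625/24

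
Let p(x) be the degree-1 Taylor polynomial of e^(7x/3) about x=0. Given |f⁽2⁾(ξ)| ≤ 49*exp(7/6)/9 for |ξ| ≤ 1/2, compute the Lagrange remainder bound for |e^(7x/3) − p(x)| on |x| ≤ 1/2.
49*exp(7/6)/72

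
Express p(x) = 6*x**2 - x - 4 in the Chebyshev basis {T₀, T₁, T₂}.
-T₀ - T₁ + (3)T₂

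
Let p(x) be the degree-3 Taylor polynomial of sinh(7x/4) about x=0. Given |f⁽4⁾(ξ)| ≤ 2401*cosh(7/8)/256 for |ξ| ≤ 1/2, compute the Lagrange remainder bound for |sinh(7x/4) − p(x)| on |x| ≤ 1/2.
2401*cosh(7/8)/98304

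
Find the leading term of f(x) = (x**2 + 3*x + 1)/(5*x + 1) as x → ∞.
x/5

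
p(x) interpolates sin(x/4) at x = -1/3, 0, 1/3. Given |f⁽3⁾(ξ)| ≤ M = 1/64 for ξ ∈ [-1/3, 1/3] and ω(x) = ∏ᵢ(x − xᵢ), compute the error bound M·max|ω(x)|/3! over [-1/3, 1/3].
sqrt(3)/46656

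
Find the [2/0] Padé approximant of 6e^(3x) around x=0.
27*x**2 + 18*x + 6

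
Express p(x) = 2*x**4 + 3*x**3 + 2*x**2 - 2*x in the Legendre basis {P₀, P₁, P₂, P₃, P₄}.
(16/15)P₀ + (-1/5)P₁ + (52/21)P₂ + (6/5)P₃ + (16/35)P₄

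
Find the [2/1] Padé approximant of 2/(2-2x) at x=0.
1/(1 - x)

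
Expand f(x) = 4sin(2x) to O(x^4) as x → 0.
8*x - 16*x**3/3 + O(x**4)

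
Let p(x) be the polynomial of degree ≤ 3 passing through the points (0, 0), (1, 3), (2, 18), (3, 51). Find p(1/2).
3/8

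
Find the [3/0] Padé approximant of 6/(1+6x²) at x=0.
6 - 36*x**2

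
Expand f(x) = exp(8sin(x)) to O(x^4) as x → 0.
1 + 8*x + 32*x**2 + 84*x**3 + O(x**4)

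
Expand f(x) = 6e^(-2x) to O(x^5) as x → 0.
6 - 12*x + 12*x**2 - 8*x**3 + 4*x**4 + O(x**5)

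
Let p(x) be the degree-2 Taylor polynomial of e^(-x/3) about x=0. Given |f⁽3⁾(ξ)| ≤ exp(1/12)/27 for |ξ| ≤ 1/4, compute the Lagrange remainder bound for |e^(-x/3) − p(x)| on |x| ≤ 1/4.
exp(1/12)/10368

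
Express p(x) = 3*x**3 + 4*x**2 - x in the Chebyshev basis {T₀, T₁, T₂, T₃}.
(2)T₀ + (5/4)T₁ + (2)T₂ + (3/4)T₃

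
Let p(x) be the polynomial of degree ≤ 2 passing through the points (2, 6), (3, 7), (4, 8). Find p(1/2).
9/2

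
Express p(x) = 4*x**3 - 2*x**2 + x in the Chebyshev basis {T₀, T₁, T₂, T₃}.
-T₀ + (4)T₁ - T₂ + T₃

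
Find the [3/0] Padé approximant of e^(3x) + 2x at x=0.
9*x**3/2 + 9*x**2/2 + 5*x + 1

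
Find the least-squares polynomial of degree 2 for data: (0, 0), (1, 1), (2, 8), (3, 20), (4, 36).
-1/5 + (-9/10)x + (5/2)x²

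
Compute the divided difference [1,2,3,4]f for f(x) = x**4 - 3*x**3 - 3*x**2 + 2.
7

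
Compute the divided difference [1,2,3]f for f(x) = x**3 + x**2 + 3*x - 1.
7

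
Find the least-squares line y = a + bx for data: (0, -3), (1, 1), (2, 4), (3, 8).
a = -29/10, b = 18/5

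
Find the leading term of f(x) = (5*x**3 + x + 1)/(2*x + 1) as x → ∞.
5*x**2/2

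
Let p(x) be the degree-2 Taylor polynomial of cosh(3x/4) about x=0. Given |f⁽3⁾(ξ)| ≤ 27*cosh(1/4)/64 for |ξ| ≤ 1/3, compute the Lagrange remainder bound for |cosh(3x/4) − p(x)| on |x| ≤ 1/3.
cosh(1/4)/384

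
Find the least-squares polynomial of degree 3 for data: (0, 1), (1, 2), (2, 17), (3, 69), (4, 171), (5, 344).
8/7 + (-25/14)x + (-13/14)x² + (3)x³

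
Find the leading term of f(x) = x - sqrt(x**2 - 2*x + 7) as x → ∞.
1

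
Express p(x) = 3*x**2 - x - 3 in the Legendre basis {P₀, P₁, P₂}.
(-2)P₀ - P₁ + (2)P₂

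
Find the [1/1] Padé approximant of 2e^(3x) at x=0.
(3*x + 2)/(1 - 3*x/2)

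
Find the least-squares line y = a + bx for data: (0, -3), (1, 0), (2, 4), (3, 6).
a = -29/10, b = 31/10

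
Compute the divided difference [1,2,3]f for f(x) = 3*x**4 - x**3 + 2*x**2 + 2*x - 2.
71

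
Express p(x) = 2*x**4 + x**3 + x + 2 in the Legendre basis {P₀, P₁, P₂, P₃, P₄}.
(12/5)P₀ + (8/5)P₁ + (8/7)P₂ + (2/5)P₃ + (16/35)P₄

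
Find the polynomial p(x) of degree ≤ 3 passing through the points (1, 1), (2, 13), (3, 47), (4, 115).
2*x**3 - x**2 + x - 1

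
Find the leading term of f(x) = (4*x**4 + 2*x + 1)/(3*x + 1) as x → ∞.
4*x**3/3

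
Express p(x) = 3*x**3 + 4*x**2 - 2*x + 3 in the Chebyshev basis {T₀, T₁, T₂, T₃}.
(5)T₀ + (1/4)T₁ + (2)T₂ + (3/4)T₃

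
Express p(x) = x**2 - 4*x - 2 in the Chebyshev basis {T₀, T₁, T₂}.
(-3/2)T₀ + (-4)T₁ + (1/2)T₂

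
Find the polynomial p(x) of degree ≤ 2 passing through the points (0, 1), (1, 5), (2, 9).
4*x + 1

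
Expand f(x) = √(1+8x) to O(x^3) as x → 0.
1 + 4*x - 8*x**2 + O(x**3)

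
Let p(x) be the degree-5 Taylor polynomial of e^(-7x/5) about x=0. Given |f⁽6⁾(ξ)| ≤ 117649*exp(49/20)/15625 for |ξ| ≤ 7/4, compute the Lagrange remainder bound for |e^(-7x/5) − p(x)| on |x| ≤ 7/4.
13841287201*exp(49/20)/46080000000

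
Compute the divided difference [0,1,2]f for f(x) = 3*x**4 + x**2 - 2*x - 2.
22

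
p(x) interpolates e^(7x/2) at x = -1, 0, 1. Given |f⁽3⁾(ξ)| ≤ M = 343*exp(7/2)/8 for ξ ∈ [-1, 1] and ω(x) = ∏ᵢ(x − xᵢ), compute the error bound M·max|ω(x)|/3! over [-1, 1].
343*sqrt(3)*exp(7/2)/216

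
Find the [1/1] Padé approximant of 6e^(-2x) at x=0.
(6 - 6*x)/(x + 1)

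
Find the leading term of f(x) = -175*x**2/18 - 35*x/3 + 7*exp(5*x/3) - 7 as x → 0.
875*x**3/162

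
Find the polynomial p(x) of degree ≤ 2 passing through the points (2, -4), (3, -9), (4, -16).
-x**2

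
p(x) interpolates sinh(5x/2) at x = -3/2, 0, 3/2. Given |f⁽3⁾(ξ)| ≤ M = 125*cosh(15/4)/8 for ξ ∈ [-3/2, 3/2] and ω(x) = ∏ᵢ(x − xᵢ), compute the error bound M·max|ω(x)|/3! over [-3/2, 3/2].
125*sqrt(3)*cosh(15/4)/64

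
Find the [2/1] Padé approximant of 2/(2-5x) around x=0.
1/(1 - 5*x/2)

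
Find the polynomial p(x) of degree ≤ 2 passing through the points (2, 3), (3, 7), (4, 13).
x**2 - x + 1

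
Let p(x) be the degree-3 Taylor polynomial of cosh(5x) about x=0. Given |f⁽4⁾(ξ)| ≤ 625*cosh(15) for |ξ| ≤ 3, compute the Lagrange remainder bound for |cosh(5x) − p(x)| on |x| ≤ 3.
16875*cosh(15)/8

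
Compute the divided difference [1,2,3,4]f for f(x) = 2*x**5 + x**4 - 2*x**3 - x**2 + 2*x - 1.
138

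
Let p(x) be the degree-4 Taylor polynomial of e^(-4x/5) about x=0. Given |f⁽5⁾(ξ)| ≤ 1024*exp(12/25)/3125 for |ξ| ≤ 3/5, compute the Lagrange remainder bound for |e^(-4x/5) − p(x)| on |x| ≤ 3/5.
10368*exp(12/25)/48828125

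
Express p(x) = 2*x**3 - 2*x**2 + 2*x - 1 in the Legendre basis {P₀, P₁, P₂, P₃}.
(-5/3)P₀ + (16/5)P₁ + (-4/3)P₂ + (4/5)P₃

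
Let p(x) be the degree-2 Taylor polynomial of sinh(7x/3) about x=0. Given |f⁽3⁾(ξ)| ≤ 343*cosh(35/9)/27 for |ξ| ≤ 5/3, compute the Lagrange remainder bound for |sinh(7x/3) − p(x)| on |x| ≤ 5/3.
42875*cosh(35/9)/4374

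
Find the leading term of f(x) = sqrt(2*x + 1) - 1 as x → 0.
x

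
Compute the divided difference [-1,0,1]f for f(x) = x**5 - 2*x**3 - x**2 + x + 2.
-1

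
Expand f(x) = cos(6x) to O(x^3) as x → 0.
1 - 18*x**2 + O(x**3)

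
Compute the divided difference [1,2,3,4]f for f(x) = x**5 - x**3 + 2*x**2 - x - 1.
64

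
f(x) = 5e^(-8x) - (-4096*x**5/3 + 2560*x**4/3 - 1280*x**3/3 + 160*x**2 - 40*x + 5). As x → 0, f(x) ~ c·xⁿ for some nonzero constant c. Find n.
6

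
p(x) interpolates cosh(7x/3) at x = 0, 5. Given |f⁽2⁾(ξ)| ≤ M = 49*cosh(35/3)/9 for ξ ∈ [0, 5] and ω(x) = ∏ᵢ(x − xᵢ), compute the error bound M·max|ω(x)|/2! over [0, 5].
1225*cosh(35/3)/72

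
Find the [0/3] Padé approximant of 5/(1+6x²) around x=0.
5/(6*x**2 + 1)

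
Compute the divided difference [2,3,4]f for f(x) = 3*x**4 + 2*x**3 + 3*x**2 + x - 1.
186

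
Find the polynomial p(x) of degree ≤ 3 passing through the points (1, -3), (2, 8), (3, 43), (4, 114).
2*x**3 - 3*x - 2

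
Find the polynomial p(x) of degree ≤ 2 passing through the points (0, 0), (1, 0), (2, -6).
-3*x**2 + 3*x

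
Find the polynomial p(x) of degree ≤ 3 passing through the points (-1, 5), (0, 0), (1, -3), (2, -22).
-3*x**3 + x**2 - x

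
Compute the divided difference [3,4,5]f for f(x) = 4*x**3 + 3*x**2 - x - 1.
51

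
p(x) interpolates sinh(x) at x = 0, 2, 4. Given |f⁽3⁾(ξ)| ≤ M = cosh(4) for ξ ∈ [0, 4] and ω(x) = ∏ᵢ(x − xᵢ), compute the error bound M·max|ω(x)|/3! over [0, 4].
8*sqrt(3)*cosh(4)/27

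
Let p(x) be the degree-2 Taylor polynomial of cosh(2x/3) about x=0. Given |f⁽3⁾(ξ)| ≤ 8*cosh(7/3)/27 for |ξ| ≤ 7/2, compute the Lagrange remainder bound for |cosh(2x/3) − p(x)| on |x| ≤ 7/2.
343*cosh(7/3)/162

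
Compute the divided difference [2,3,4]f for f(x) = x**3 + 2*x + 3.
9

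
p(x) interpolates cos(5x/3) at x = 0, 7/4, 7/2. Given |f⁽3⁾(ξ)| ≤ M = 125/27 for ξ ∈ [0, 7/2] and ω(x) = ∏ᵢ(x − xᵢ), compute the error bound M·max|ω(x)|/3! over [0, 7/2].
42875*sqrt(3)/46656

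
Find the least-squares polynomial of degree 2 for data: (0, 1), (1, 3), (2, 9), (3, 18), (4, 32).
37/35 + (-1/70)x + (27/14)x²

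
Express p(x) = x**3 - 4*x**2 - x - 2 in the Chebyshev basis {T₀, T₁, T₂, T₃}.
(-4)T₀ + (-1/4)T₁ + (-2)T₂ + (1/4)T₃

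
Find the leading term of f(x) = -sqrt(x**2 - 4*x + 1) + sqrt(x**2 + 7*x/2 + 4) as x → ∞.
15/4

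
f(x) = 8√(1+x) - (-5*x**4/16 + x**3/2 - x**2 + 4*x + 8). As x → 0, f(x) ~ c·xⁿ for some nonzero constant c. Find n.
5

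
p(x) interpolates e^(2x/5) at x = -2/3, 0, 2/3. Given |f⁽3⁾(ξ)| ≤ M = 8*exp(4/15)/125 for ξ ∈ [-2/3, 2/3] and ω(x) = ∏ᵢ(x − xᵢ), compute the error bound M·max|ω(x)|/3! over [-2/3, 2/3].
64*sqrt(3)*exp(4/15)/91125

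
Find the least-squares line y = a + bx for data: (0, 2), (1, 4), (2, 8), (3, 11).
a = 8/5, b = 31/10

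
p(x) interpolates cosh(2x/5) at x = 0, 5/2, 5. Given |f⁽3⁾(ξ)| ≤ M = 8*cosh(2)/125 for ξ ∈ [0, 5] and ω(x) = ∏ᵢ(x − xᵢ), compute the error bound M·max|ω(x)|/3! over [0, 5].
sqrt(3)*cosh(2)/27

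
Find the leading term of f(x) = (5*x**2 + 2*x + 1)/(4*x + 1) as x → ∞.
5*x/4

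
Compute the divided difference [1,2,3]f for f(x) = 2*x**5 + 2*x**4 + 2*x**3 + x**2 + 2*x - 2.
243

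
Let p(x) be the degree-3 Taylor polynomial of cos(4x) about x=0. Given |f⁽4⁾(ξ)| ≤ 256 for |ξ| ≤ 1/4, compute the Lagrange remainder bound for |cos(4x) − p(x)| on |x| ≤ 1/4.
1/24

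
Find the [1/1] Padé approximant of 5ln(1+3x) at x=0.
15*x/(3*x/2 + 1)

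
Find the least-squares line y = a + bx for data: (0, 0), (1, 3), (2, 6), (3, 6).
a = 3/5, b = 21/10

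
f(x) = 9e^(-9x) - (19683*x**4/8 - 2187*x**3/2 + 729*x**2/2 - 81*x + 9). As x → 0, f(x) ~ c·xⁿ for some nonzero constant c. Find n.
5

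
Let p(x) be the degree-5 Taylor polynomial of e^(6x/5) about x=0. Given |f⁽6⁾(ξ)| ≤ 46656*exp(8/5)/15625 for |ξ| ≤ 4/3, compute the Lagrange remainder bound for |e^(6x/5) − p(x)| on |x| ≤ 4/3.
16384*exp(8/5)/703125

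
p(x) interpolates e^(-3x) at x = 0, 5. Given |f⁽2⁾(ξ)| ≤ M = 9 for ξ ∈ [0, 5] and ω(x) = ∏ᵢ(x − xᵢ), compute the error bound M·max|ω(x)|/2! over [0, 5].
225/8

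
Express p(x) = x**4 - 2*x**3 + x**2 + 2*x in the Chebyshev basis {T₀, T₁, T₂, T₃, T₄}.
(7/8)T₀ + (1/2)T₁ + T₂ + (-1/2)T₃ + (1/8)T₄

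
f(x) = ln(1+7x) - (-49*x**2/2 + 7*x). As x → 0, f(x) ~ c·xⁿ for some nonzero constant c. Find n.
3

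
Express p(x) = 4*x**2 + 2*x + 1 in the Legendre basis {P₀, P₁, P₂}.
(7/3)P₀ + (2)P₁ + (8/3)P₂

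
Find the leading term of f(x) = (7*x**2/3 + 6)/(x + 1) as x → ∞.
7*x/3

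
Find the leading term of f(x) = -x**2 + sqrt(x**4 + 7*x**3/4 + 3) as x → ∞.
7*x/8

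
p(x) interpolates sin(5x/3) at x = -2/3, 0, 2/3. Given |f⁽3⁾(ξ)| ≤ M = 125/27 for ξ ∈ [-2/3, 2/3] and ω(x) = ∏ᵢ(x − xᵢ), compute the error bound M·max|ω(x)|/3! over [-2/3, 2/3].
1000*sqrt(3)/19683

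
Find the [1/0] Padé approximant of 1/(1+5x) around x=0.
1 - 5*x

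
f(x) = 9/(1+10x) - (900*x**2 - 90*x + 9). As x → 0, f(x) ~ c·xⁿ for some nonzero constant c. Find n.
3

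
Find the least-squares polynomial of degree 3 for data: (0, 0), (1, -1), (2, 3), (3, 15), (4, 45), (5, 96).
-1/18 + (-59/108)x + (-41/36)x² + (55/54)x³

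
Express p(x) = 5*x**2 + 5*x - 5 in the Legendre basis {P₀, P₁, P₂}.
(-10/3)P₀ + (5)P₁ + (10/3)P₂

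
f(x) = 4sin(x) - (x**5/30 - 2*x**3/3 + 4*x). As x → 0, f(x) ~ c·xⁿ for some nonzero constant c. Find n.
7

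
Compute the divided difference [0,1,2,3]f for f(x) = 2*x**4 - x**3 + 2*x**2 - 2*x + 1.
11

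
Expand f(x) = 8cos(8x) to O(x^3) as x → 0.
8 - 256*x**2 + O(x**3)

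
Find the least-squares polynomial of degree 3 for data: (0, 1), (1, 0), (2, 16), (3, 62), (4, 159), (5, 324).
17/21 + (-29/18)x + (-31/21)x² + (53/18)x³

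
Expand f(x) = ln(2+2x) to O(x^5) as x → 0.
log(2) + x - x**2/2 + x**3/3 - x**4/4 + O(x**5)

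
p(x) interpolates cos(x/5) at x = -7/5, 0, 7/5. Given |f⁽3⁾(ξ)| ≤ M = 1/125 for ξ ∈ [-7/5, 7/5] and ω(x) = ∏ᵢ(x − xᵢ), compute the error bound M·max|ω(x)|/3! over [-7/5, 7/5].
343*sqrt(3)/421875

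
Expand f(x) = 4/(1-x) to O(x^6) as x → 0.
4 + 4*x + 4*x**2 + 4*x**3 + 4*x**4 + 4*x**5 + O(x**6)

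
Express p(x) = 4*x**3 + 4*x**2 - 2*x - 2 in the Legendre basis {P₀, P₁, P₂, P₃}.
(-2/3)P₀ + (2/5)P₁ + (8/3)P₂ + (8/5)P₃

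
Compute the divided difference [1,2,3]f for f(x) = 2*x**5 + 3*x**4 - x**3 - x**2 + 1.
248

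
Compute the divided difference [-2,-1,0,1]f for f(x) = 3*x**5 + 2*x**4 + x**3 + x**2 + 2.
12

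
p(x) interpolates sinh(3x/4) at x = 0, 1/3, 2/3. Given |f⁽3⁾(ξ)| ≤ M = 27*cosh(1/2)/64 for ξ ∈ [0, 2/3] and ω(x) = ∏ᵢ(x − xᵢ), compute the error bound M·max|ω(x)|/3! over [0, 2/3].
sqrt(3)*cosh(1/2)/1728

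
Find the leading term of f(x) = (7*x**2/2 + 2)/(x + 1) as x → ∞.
7*x/2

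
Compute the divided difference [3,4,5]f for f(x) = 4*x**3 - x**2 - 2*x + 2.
47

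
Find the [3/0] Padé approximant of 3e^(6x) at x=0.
108*x**3 + 54*x**2 + 18*x + 3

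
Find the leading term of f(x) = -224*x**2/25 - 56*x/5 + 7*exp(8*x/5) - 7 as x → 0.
1792*x**3/375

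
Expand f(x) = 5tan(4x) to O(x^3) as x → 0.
20*x + O(x**3)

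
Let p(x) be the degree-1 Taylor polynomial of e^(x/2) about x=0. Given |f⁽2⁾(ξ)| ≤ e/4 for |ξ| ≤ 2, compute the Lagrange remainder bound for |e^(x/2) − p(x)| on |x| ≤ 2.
e/2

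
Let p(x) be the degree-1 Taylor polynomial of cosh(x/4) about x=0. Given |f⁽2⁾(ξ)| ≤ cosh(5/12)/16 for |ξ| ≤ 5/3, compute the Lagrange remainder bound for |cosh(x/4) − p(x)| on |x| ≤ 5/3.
25*cosh(5/12)/288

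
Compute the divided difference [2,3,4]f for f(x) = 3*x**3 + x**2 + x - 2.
28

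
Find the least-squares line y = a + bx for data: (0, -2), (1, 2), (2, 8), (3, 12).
a = -11/5, b = 24/5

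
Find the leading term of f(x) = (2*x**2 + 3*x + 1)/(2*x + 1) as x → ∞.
x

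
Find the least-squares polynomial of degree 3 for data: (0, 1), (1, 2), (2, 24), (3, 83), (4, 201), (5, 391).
22/21 + (-439/126)x + (121/84)x² + (107/36)x³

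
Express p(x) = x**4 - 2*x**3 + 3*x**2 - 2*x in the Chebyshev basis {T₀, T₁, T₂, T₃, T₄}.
(15/8)T₀ + (-7/2)T₁ + (2)T₂ + (-1/2)T₃ + (1/8)T₄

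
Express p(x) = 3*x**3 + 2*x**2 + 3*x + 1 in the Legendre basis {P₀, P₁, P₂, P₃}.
(5/3)P₀ + (24/5)P₁ + (4/3)P₂ + (6/5)P₃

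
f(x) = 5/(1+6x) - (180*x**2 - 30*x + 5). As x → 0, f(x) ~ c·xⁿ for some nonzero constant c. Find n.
3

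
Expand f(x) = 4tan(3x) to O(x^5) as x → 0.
12*x + 36*x**3 + O(x**5)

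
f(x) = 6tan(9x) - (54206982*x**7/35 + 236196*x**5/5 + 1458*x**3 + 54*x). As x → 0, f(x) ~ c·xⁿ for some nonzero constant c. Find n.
9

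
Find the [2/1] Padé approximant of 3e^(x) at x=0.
(x**2/2 + 2*x + 3)/(1 - x/3)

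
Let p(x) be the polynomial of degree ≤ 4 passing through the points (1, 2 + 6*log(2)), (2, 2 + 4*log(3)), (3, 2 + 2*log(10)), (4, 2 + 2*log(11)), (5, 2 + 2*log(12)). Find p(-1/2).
2 + log(184467440737095516160000000000000000000000000000000000000000000000*11**(15/16)*2**(25/64)*3**(19/64)*5**(13/32)/144131868228680264311915617571207068008843326205168934565717750659)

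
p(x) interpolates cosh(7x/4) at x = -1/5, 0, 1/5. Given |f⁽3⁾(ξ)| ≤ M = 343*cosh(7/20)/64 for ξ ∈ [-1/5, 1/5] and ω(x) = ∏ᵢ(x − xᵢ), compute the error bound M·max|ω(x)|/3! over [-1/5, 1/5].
343*sqrt(3)*cosh(7/20)/216000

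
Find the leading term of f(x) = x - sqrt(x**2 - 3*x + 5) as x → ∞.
3/2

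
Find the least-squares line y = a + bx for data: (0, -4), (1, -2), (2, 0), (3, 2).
a = -4, b = 2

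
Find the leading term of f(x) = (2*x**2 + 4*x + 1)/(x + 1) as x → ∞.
2*x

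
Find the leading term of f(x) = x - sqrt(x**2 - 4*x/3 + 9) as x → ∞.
2/3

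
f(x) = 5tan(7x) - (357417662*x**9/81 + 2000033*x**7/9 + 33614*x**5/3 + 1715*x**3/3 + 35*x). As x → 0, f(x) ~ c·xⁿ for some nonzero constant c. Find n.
11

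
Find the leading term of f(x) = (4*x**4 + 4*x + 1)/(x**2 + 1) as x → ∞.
4*x**2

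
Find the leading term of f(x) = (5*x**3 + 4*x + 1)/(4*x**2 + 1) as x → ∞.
5*x/4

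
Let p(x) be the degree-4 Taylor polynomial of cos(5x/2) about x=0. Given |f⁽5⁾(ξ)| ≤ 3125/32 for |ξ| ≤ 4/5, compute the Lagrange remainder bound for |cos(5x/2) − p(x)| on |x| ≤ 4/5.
4/15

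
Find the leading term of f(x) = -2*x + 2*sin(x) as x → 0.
-x**3/3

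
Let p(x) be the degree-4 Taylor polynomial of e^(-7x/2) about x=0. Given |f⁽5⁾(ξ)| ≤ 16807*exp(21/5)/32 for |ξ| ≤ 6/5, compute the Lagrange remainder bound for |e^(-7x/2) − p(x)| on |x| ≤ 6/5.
1361367*exp(21/5)/125000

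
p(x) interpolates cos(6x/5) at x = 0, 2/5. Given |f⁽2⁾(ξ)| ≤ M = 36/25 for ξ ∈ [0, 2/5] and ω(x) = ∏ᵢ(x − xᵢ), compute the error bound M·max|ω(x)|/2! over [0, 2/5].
18/625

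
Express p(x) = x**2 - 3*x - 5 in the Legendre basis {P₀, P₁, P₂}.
(-14/3)P₀ + (-3)P₁ + (2/3)P₂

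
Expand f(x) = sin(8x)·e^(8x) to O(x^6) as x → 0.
8*x + 64*x**2 + 512*x**3/3 - 16384*x**5/15 + O(x**6)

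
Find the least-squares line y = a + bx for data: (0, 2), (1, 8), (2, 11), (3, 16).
a = 5/2, b = 9/2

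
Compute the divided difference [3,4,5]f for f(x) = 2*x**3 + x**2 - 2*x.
25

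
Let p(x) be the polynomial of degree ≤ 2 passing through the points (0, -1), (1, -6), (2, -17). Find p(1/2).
-11/4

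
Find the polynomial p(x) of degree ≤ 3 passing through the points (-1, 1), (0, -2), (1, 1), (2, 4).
-x**3 + 3*x**2 + x - 2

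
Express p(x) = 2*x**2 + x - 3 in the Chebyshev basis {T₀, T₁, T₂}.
(-2)T₀ + T₁ + T₂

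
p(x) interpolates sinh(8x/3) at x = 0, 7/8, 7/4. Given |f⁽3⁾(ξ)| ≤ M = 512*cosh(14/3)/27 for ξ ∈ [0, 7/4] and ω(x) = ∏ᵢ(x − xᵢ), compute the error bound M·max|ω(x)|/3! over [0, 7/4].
343*sqrt(3)*cosh(14/3)/729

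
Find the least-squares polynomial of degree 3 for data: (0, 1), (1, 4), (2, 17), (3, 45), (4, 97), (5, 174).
23/21 + (-34/63)x + (97/42)x² + (17/18)x³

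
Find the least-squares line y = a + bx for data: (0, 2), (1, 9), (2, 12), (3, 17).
a = 14/5, b = 24/5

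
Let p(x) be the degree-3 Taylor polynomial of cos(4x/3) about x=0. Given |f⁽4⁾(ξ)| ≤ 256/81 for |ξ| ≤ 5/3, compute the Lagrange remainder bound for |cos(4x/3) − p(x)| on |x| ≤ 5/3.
20000/19683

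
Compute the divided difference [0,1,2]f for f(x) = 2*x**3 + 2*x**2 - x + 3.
8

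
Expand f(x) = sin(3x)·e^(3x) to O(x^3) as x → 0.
3*x + 9*x**2 + O(x**3)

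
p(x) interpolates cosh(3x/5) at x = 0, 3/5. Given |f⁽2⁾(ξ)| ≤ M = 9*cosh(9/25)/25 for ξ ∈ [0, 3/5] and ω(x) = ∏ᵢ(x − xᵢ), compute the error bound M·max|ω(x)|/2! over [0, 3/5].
81*cosh(9/25)/5000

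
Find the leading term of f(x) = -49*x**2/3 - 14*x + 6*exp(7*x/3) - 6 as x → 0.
343*x**3/27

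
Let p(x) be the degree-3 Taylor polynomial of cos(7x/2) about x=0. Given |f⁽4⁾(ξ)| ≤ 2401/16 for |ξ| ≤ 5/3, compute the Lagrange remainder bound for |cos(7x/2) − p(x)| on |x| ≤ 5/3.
1500625/31104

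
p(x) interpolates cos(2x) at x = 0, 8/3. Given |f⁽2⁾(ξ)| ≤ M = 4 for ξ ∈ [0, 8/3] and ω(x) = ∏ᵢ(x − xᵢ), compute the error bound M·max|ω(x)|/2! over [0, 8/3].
32/9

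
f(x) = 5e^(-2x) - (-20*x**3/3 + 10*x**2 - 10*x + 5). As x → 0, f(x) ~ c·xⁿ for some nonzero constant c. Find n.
4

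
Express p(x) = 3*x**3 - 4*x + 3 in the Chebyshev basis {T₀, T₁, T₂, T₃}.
(3)T₀ + (-7/4)T₁ + (3/4)T₃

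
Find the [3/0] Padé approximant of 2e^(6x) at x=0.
72*x**3 + 36*x**2 + 12*x + 2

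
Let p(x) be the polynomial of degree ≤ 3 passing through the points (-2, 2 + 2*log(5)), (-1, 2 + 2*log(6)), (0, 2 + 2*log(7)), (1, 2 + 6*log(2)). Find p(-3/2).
2 + log(12*2**(1/4)*3**(7/8)*5**(5/8)*7**(3/8)/7)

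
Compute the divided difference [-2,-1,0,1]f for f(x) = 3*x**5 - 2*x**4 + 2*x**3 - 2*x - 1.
21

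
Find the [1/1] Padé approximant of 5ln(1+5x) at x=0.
25*x/(5*x/2 + 1)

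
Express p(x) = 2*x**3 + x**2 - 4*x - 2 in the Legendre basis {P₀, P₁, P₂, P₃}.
(-5/3)P₀ + (-14/5)P₁ + (2/3)P₂ + (4/5)P₃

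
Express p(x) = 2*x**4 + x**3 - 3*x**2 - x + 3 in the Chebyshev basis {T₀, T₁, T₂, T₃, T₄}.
(9/4)T₀ + (-1/4)T₁ + (-1/2)T₂ + (1/4)T₃ + (1/4)T₄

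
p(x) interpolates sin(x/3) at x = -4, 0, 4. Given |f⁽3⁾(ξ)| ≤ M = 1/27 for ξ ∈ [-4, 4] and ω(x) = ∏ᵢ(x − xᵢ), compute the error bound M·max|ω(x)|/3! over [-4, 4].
64*sqrt(3)/729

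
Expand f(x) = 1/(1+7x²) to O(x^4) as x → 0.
1 - 7*x**2 + O(x**4)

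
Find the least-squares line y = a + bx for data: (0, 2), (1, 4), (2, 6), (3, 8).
a = 2, b = 2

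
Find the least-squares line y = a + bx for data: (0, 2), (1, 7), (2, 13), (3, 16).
a = 23/10, b = 24/5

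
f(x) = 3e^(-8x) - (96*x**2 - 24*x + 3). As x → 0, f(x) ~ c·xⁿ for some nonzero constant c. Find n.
3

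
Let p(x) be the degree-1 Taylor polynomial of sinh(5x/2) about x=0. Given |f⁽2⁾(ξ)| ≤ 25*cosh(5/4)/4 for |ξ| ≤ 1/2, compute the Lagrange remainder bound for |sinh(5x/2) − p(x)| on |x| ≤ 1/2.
25*cosh(5/4)/32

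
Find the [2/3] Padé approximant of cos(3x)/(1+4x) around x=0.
(1 - 15*x**2/4)/(3*x**3 + 3*x**2/4 + 4*x + 1)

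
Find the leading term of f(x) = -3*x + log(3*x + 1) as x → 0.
-9*x**2/2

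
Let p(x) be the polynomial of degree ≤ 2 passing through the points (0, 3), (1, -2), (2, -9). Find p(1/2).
3/4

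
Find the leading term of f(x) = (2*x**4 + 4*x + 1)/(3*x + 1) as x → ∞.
2*x**3/3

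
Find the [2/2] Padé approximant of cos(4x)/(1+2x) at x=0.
(-16*x**2/3 - 2*x/3 + 1)/(4*x**2/3 + 4*x/3 + 1)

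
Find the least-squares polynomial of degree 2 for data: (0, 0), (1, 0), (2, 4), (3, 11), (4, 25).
8/35 + (-193/70)x + (31/14)x²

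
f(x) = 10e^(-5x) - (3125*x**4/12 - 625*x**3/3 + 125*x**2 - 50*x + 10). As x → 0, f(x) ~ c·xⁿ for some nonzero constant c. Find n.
5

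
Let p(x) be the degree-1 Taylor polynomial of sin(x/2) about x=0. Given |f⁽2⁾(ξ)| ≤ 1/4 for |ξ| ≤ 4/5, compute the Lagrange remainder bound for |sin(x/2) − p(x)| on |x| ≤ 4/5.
2/25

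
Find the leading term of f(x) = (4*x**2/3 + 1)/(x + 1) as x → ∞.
4*x/3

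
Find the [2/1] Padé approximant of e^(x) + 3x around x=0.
(-5*x**2/6 + 11*x/3 + 1)/(1 - x/3)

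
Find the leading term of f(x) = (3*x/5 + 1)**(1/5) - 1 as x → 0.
3*x/25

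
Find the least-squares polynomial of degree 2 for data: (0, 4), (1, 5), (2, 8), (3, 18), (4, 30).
29/7 + (-25/14)x + (29/14)x²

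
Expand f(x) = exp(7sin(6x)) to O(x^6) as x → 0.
1 + 42*x + 882*x**2 + 12096*x**3 + 119070*x**4 + 4336416*x**5/5 + O(x**6)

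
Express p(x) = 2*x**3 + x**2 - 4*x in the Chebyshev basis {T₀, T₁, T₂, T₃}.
(1/2)T₀ + (-5/2)T₁ + (1/2)T₂ + (1/2)T₃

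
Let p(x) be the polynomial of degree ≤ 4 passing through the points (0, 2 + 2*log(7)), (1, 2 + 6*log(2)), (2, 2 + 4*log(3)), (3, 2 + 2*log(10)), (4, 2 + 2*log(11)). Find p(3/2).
2 + log(36*11**(3/64)*sqrt(2)*3**(13/16)*5**(11/16)*7**(59/64)/35)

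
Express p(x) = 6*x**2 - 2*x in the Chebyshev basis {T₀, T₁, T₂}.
(3)T₀ + (-2)T₁ + (3)T₂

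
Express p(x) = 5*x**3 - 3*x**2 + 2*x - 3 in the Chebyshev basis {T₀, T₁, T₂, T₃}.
(-9/2)T₀ + (23/4)T₁ + (-3/2)T₂ + (5/4)T₃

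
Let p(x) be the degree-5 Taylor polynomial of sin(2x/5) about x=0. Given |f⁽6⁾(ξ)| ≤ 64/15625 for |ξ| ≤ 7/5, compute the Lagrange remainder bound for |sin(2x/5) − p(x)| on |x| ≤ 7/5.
470596/10986328125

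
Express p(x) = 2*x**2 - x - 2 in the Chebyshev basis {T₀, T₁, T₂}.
-T₀ - T₁ + T₂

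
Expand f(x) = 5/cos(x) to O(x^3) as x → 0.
5 + 5*x**2/2 + O(x**3)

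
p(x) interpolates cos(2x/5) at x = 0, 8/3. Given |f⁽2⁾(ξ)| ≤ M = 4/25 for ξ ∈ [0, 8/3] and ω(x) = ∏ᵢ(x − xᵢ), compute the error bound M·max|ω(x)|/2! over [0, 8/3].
32/225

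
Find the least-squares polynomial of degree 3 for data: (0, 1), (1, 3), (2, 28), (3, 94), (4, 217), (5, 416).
62/63 + (-1409/378)x + (719/252)x² + (313/108)x³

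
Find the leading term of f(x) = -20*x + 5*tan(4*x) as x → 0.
320*x**3/3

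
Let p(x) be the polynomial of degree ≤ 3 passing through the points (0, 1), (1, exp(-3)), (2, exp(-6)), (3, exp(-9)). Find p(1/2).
(-5*exp(3) + 1 + 15*exp(6) + 5*exp(9))*exp(-9)/16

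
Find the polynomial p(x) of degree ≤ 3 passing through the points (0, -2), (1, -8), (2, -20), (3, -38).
-3*x**2 - 3*x - 2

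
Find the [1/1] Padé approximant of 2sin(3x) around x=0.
6*x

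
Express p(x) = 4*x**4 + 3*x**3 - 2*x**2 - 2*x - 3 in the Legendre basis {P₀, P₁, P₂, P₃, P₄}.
(-43/15)P₀ + (-1/5)P₁ + (20/21)P₂ + (6/5)P₃ + (32/35)P₄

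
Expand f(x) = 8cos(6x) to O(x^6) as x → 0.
8 - 144*x**2 + 432*x**4 + O(x**6)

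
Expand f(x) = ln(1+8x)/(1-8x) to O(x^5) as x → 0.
8*x + 32*x**2 + 1280*x**3/3 + 7168*x**4/3 + O(x**5)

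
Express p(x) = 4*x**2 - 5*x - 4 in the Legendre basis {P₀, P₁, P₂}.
(-8/3)P₀ + (-5)P₁ + (8/3)P₂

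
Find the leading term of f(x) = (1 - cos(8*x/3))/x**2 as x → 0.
32/9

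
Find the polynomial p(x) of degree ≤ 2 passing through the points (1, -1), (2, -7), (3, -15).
-x**2 - 3*x + 3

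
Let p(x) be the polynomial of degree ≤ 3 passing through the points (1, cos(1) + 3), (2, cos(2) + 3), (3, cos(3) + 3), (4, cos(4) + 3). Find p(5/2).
9*cos(3)/16 + 9*cos(2)/16 - cos(1)/16 - cos(4)/16 + 3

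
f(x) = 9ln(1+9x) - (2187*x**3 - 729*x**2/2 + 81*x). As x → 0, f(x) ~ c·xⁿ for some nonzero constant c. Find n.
4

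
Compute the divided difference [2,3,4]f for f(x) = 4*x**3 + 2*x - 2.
36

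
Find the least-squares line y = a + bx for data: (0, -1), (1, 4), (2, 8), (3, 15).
a = -13/10, b = 26/5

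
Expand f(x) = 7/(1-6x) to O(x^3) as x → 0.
7 + 42*x + 252*x**2 + O(x**3)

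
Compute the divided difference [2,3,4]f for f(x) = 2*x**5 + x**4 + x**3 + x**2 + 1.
635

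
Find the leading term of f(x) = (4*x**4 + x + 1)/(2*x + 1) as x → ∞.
2*x**3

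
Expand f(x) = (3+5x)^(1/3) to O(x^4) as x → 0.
3**(1/3) + 5*3**(1/3)*x/9 - 25*3**(1/3)*x**2/81 + 625*3**(1/3)*x**3/2187 + O(x**4)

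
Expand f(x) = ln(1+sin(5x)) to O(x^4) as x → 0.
5*x - 25*x**2/2 + 125*x**3/6 + O(x**4)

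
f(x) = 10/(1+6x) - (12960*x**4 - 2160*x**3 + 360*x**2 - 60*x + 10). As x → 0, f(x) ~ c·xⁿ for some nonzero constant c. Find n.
5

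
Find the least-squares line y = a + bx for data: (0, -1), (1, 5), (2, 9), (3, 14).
a = -3/5, b = 49/10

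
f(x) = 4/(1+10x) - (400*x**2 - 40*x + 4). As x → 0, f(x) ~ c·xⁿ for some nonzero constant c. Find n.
3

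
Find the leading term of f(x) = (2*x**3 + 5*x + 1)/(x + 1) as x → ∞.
2*x**2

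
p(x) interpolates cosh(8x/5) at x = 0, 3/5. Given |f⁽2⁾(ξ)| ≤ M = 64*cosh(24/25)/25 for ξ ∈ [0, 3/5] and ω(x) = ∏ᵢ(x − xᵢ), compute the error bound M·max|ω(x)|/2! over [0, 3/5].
72*cosh(24/25)/625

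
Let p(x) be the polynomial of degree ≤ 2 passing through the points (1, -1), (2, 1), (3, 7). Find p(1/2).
-1/2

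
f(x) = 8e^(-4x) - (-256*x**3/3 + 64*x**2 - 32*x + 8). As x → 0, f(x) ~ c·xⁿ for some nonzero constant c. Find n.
4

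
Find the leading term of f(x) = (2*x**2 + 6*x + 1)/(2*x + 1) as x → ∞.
x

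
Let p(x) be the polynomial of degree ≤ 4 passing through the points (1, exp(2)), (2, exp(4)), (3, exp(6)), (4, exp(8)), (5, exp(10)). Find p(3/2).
(-5*exp(8) - 70*exp(4) + 35 + 140*exp(2) + 28*exp(6))*exp(2)/128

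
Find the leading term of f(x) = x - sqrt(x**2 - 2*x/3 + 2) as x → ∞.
1/3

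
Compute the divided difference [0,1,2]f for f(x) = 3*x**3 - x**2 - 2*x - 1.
8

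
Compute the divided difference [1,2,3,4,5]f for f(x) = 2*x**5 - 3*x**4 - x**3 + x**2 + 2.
27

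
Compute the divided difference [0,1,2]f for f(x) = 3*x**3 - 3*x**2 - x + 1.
6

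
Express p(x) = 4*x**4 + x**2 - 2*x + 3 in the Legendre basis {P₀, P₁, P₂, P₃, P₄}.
(62/15)P₀ + (-2)P₁ + (62/21)P₂ + (32/35)P₄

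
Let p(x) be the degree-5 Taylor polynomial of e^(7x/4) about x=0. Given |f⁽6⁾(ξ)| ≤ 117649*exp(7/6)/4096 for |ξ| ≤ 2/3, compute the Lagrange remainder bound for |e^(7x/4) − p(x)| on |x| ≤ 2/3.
117649*exp(7/6)/33592320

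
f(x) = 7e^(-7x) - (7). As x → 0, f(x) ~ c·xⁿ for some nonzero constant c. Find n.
1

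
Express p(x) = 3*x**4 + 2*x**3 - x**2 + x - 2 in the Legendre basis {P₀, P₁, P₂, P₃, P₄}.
(-26/15)P₀ + (11/5)P₁ + (22/21)P₂ + (4/5)P₃ + (24/35)P₄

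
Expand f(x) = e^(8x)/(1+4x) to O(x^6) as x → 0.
1 + 4*x + 16*x**2 + 64*x**3/3 + 256*x**4/3 - 1024*x**5/15 + O(x**6)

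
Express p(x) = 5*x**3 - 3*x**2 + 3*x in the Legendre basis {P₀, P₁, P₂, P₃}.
-P₀ + (6)P₁ + (-2)P₂ + (2)P₃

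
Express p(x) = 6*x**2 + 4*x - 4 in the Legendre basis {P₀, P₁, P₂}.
(-2)P₀ + (4)P₁ + (4)P₂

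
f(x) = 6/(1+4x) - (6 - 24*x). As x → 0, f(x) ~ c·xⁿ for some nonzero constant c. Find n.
2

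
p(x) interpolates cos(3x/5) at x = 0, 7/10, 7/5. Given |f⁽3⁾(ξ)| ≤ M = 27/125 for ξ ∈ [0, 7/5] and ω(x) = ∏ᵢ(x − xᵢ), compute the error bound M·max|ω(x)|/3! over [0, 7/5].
343*sqrt(3)/125000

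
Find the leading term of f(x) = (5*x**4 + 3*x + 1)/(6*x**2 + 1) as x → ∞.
5*x**2/6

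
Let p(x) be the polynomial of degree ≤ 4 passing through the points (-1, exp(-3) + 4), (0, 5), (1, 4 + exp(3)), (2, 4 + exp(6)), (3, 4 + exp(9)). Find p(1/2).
(-5 + (-20*exp(6) + 572 + 90*exp(3) + 3*exp(9))*exp(3))*exp(-3)/128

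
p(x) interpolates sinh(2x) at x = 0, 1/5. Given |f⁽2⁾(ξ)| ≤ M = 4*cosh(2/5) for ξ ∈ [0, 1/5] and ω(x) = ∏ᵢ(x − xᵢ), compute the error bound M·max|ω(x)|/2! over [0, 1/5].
cosh(2/5)/50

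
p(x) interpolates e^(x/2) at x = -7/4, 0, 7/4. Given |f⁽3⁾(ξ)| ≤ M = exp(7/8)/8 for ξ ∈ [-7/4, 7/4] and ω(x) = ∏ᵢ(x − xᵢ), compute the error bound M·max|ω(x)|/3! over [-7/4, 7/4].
343*sqrt(3)*exp(7/8)/13824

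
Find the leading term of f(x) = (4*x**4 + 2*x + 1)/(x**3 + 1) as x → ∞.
4*x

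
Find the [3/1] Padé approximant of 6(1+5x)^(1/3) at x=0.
(-250*x**3/27 + 50*x**2/3 + 30*x + 6)/(10*x/3 + 1)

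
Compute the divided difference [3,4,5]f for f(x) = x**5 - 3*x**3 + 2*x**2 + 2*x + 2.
626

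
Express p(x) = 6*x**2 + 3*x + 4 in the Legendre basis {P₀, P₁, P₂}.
(6)P₀ + (3)P₁ + (4)P₂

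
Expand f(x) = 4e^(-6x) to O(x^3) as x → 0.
4 - 24*x + 72*x**2 + O(x**3)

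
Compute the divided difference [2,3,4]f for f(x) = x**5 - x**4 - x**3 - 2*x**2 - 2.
219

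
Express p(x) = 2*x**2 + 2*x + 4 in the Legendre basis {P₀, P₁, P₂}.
(14/3)P₀ + (2)P₁ + (4/3)P₂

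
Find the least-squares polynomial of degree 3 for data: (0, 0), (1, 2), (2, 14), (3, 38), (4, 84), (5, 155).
-2/21 + (29/126)x + (109/84)x² + (35/36)x³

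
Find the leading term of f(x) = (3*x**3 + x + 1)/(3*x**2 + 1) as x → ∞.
x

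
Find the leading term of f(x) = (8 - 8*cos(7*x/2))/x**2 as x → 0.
49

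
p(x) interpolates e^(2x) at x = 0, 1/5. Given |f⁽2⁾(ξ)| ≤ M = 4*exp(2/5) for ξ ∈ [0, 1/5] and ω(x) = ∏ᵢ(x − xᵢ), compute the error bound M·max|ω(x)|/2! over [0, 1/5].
exp(2/5)/50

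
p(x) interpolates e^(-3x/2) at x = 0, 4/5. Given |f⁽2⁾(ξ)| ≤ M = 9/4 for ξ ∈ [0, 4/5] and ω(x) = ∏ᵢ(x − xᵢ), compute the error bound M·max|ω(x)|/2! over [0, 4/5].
9/50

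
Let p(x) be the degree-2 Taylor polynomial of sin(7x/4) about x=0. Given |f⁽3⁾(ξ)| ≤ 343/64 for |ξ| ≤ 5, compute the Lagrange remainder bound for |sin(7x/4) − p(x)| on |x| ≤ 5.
42875/384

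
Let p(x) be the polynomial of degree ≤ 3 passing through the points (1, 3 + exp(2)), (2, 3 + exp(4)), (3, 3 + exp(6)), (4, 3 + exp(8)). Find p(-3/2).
-105*exp(8)/16 - 495*exp(4)/16 + 3 + 231*exp(2)/16 + 385*exp(6)/16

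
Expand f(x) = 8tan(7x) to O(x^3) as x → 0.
56*x + O(x**3)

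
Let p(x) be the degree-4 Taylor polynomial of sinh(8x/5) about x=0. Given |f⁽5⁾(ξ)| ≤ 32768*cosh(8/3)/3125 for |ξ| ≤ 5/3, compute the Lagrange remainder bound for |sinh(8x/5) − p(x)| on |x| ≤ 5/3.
4096*cosh(8/3)/3645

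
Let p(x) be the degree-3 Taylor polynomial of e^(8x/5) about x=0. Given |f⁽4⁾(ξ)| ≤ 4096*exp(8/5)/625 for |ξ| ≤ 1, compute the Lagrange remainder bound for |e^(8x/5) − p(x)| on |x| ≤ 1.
512*exp(8/5)/1875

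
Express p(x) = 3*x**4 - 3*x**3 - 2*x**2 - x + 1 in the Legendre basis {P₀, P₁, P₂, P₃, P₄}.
(14/15)P₀ + (-14/5)P₁ + (8/21)P₂ + (-6/5)P₃ + (24/35)P₄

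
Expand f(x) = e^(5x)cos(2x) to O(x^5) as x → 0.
1 + 5*x + 21*x**2/2 + 65*x**3/6 + 41*x**4/24 + O(x**5)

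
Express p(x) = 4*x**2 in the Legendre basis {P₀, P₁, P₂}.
(4/3)P₀ + (8/3)P₂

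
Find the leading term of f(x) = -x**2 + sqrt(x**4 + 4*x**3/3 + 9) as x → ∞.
2*x/3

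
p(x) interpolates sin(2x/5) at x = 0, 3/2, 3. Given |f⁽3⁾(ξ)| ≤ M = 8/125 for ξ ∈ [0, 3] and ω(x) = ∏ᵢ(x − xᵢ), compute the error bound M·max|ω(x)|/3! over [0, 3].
sqrt(3)/125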